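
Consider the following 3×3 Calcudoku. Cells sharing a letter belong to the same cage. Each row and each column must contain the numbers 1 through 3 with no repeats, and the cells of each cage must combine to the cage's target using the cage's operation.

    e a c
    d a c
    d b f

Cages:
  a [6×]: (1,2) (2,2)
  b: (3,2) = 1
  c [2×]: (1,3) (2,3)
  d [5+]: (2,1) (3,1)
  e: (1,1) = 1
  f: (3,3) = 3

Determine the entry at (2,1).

Cage e is a single given cell, leaving (1,1) = 1.
1 is placed in row 1, so (1,3) = 2.
Column 3 now contains 2; hence (2,3) = 1.
B is a freebie; hence (3,2) = 1.
Cage f is a single given cell; hence (3,3) = 3.
Row 1 already has 2, leaving (1,2) = 3.
Cage d needs two cells with sum 5, so (2,1) = 3.
Cage a needs two cells with product 6, so (2,2) = 2.
Row 3 already has 3; hence (3,1) = 2.
The full grid is 1 3 2 / 3 2 1 / 2 1 3.

3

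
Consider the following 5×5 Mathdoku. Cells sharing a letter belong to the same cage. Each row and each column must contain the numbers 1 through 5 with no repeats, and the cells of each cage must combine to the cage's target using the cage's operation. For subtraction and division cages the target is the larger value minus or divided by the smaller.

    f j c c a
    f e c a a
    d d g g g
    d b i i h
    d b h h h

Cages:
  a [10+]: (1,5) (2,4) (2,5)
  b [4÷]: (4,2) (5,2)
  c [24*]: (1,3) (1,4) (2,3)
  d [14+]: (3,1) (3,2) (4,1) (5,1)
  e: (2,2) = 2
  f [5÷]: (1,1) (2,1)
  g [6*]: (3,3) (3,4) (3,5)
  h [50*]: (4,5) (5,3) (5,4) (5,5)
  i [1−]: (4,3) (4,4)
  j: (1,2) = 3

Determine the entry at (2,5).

4

Cage j is a single given cell, which forces (1,2) = 3.
Cage e is a single given cell, which forces (2,2) = 2.
Cage h needs product 50; hence (4,5) = 5.
Cage c needs product 24, leaving (2,3) = 3.
Cage a needs sum 10, which forces (2,4) = 5.
Cage f needs two cells with quotient 5, leaving (1,1) = 5.
Row 2 now contains 5, which forces (2,1) = 1.
Row 2 already has 1, so (2,5) = 4.
Cage h needs product 50, which forces (5,3) = 5.
Column 5 already has 4, so (1,5) = 1.
The 4 cells of cage d must have sum 14, leaving (3,2) = 5.
Column 5 already has 1, leaving (5,5) = 2.
2 is placed in column 5, leaving (3,5) = 3.
Row 5 already has 2, which forces (5,4) = 1.
Cage g has product 6, leaving (3,3) = 1.
1 is placed in column 4; hence (3,4) = 2.
Cage b's pair has quotient 4; hence (4,2) = 1.
2 is placed in column 4, so (4,4) = 3.
Row 5 already has 1, so (5,2) = 4.
The 3 cells of cage c must have product 24, which forces (1,3) = 2.
2 is placed in column 4, leaving (1,4) = 4.
Row 3 now contains 2, so (3,1) = 4.
The 4 cells of cage d must have sum 14, which forces (4,1) = 2.
2 is placed in column 3; hence (4,3) = 4.
Row 5 already has 4, which forces (5,1) = 3.
Filled in: 5 3 2 4 1 / 1 2 3 5 4 / 4 5 1 2 3 / 2 1 4 3 5 / 3 4 5 1 2.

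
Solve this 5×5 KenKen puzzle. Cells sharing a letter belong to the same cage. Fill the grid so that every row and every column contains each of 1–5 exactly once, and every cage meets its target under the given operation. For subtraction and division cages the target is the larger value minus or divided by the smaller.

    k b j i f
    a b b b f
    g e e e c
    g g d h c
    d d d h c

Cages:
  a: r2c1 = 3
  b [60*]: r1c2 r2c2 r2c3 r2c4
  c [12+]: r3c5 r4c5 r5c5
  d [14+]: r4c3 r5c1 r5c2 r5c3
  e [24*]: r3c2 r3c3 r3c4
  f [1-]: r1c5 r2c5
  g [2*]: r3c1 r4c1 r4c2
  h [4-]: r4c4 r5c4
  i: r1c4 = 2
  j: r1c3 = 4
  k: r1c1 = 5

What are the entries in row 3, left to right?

1 4 2 3 5

Cage k is a single given cell, so r1c1 = 5.
Cage j is a single given cell; hence r1c3 = 4.
Cage i is a single given cell, which forces r1c4 = 2.
A is a freebie, which forces r2c1 = 3.
Cage g has product 2, so r3c1 = 1.
Cage g needs product 2, leaving r4c1 = 2.
The 3 cells of cage g must have product 2, which forces r4c2 = 1.
Row 4 already has 1, leaving r4c4 = 5.
Column 1 already has 2, so r5c1 = 4.
5 is placed in column 4, which forces r5c4 = 1.
1 is placed in column 2, which forces r1c2 = 3.
3 is placed in row 1, which forces r1c5 = 1.
The 4 cells of cage b must have product 60; hence r2c2 = 5.
Cage b has product 60, so r2c3 = 1.
Column 4 already has 1; hence r2c4 = 4.
Row 2 already has 4, which forces r2c5 = 2.
Column 4 now contains 4; hence r3c4 = 3.
Row 4 already has 5, so r4c3 = 3.
3 is placed in row 4; hence r4c5 = 4.
Column 2 now contains 5; hence r5c2 = 2.
Row 5 already has 2, so r5c3 = 5.
5 is placed in row 5, leaving r5c5 = 3.
2 is placed in column 2, leaving r3c2 = 4.
Row 3 already has 3; hence r3c3 = 2.
Column 5 now contains 4, leaving r3c5 = 5.
Filled in: 5 3 4 2 1 / 3 5 1 4 2 / 1 4 2 3 5 / 2 1 3 5 4 / 4 2 5 1 3.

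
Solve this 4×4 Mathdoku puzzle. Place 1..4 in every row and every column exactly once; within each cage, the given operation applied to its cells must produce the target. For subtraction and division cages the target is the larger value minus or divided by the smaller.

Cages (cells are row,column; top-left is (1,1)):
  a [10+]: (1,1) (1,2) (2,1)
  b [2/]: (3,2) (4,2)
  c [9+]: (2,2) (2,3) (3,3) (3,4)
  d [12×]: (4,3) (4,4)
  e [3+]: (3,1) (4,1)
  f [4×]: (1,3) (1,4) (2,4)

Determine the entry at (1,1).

Row 1 needs a 3, and only (1,2) is open for it.
The 3 cells of cage a must have sum 10, which forces (1,1) = 4.
Row 1 already has 4; hence (1,4) = 1.
Cage a needs sum 10, so (2,1) = 3.
1 is placed in column 4; hence (2,4) = 2.
1 is placed in row 1, leaving (1,3) = 2.
Cage c needs sum 9, which forces (2,2) = 1.
The 4 cells of cage c must have sum 9; hence (2,3) = 4.
Cage c needs sum 9, which forces (3,3) = 1.
The 4 cells of cage c must have sum 9, so (3,4) = 3.
4 is placed in column 3, so (4,3) = 3.
Column 4 already has 3, which forces (4,4) = 4.
Row 3 already has 1; hence (3,1) = 2.
The two cells of cage b must have quotient 2; hence (3,2) = 4.
Cage e needs two cells with sum 3; hence (4,1) = 1.
Row 4 already has 4; hence (4,2) = 2.
Filled in: 4 3 2 1 / 3 1 4 2 / 2 4 1 3 / 1 2 3 4.

4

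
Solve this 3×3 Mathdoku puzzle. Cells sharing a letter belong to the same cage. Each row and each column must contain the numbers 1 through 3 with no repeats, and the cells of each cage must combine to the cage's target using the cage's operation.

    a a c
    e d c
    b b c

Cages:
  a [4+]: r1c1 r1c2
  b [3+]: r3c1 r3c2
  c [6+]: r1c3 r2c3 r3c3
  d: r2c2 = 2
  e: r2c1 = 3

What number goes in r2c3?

Cage e is a single given cell; hence r2c1 = 3.
D is a freebie, which forces r2c2 = 2.
2 is placed in row 2, leaving r2c3 = 1.
2 is placed in column 2, leaving r3c2 = 1.
3 is placed in column 1; hence r1c1 = 1.
Column 2 now contains 1, so r1c2 = 3.
3 is placed in row 1, which forces r1c3 = 2.
1 is placed in row 3, leaving r3c1 = 2.
2 is placed in column 3, which forces r3c3 = 3.
Completed grid: 1 3 2 / 3 2 1 / 2 1 3.

1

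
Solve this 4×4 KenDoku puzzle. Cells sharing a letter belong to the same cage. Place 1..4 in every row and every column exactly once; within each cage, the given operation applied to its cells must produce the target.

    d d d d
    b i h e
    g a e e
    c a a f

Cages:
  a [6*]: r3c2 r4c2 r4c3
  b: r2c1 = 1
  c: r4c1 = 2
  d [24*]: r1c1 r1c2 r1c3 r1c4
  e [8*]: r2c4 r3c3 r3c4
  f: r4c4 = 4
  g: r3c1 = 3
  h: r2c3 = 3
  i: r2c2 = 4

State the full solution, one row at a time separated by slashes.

Cage b is given; hence r2c1 = 1.
Cage i is a single given cell, leaving r2c2 = 4.
Cage h is given, leaving r2c3 = 3.
Row 2 already has 4; hence r2c4 = 2.
G is a freebie, which forces r3c1 = 3.
C is a freebie, so r4c1 = 2.
Row 4 already has 2, leaving r4c3 = 1.
Cage f is given, which forces r4c4 = 4.
Column 1 already has 2, leaving r1c1 = 4.
Cage d has product 24, leaving r1c3 = 2.
Cage a needs product 6, which forces r3c2 = 2.
Cage e has product 8; hence r3c3 = 4.
Column 4 already has 4, leaving r3c4 = 1.
Row 4 already has 1, leaving r4c2 = 3.
Column 2 already has 3, so r1c2 = 1.
Column 4 now contains 1; hence r1c4 = 3.

4 1 2 3 / 1 4 3 2 / 3 2 4 1 / 2 3 1 4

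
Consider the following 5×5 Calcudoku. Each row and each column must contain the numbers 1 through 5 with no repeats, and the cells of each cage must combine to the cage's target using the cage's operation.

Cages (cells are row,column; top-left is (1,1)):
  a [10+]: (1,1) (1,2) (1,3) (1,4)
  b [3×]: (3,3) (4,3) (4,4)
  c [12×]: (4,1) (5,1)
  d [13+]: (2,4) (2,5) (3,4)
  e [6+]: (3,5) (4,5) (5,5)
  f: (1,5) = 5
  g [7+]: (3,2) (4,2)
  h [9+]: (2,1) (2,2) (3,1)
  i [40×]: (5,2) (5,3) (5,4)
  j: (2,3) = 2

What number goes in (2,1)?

1

Cage f is given; hence (1,5) = 5.
Cage j is a single given cell; hence (2,3) = 2.
5 is placed in column 5, leaving (2,5) = 4.
The 3 cells of cage b must have product 3, so (3,3) = 1.
The 3 cells of cage b must have product 3; hence (4,3) = 3.
The 3 cells of cage b must have product 3, leaving (4,4) = 1.
Row 4 now contains 1; hence (4,5) = 2.
Column 3 already has 3, so (1,3) = 4.
Cage d has sum 13; hence (2,4) = 5.
The 3 cells of cage d must have sum 13, so (3,4) = 4.
Column 5 now contains 2, leaving (3,5) = 3.
Row 4 now contains 3, which forces (4,1) = 4.
Row 4 now contains 4, so (4,2) = 5.
Cage c needs two cells with product 12, leaving (5,1) = 3.
Column 3 now contains 4, leaving (5,3) = 5.
4 is placed in column 4, so (5,4) = 2.
The 3 cells of cage e must have sum 6; hence (5,5) = 1.
Column 4 now contains 2, so (1,4) = 3.
Column 1 already has 3, which forces (2,1) = 1.
The 3 cells of cage h must have sum 9, so (2,2) = 3.
Row 3 now contains 3, so (3,1) = 5.
Row 3 now contains 3, so (3,2) = 2.
Row 5 now contains 2, so (5,2) = 4.
Column 1 already has 1; hence (1,1) = 2.
Column 2 now contains 2, so (1,2) = 1.
Completed grid: 2 1 4 3 5 / 1 3 2 5 4 / 5 2 1 4 3 / 4 5 3 1 2 / 3 4 5 2 1.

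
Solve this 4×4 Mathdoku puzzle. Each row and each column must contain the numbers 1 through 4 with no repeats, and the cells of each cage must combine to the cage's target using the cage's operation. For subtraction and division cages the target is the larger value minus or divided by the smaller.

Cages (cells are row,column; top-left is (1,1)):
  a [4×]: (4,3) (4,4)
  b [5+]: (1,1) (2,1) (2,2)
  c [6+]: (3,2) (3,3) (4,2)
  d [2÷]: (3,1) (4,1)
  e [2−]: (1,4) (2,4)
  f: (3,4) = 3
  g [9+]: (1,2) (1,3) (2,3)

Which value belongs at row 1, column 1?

1

Cage f is a single given cell, leaving (3,4) = 3.
In row 4, 2 can only go at (4,1), so (4,1) = 2.
Column 1 already has 2, leaving (1,1) = 1.
Cage b needs sum 5, which forces (2,1) = 3.
Cage b has sum 5, leaving (2,2) = 1.
1 is placed in column 1, which forces (3,1) = 4.
4 is placed in row 3, leaving (3,2) = 2.
Row 3 now contains 2; hence (3,3) = 1.
Column 2 now contains 1, leaving (4,2) = 3.
Column 3 already has 1, so (4,3) = 4.
4 is placed in row 4, leaving (4,4) = 1.
Column 2 already has 3, so (1,2) = 4.
Cage g has sum 9, which forces (1,3) = 3.
Row 1 now contains 4; hence (1,4) = 2.
Column 3 now contains 4, leaving (2,3) = 2.
2 is placed in column 4; hence (2,4) = 4.
The full grid is 1 4 3 2 / 3 1 2 4 / 4 2 1 3 / 2 3 4 1.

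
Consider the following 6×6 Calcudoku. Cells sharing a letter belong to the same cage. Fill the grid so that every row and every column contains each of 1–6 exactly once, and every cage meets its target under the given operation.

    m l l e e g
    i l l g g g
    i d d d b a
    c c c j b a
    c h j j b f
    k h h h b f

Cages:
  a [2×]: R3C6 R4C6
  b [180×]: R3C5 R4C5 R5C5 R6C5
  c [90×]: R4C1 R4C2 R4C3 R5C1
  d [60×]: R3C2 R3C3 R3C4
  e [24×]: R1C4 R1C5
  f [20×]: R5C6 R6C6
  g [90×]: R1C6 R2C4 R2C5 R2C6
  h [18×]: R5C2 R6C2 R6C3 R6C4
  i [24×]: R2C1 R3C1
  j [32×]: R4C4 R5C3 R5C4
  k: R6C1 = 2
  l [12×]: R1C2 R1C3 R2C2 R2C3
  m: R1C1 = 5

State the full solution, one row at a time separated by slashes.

5 2 1 6 4 3 / 4 3 2 5 1 6 / 6 4 5 3 2 1 / 1 5 6 4 3 2 / 3 1 4 2 6 5 / 2 6 3 1 5 4

Cage m is given, so R1C1 = 5.
Cage j has product 32, leaving R4C4 = 4.
Cage j needs product 32, which forces R5C3 = 4.
Cage j has product 32; hence R5C4 = 2.
4 is placed in row 5, so R5C6 = 5.
Cage k is given; hence R6C1 = 2.
Column 6 already has 5; hence R6C6 = 4.
Column 4 already has 4; hence R1C4 = 6.
Cage e's pair has product 24, which forces R1C5 = 4.
Cage h has product 18, so R5C2 = 1.
In row 2, 4 can only go at R2C1, so R2C1 = 4.
4 is placed in column 1, which forces R3C1 = 6.
6 is placed in column 1; hence R5C1 = 3.
3 is placed in row 5, so R5C5 = 6.
Cage d needs product 60, so R3C2 = 4.
Column 1 already has 3, which forces R4C1 = 1.
Row 4 now contains 1, which forces R4C6 = 2.
Column 6 already has 2, leaving R2C6 = 6.
Cage b has product 180, leaving R3C5 = 2.
Column 6 already has 2, which forces R3C6 = 1.
1 is placed in column 6, leaving R1C6 = 3.
3 is placed in row 1, which forces R1C2 = 2.
The 4 cells of cage l must have product 12; hence R1C3 = 1.
Cage l has product 12; hence R2C2 = 3.
Cage l has product 12; hence R2C3 = 2.
Column 2 now contains 3, so R6C2 = 6.
6 is placed in row 6; hence R6C3 = 3.
3 is placed in row 6, so R6C4 = 1.
3 is placed in row 6, which forces R6C5 = 5.
1 is placed in column 4, so R2C4 = 5.
5 is placed in column 5, so R2C5 = 1.
3 is placed in column 3, so R3C3 = 5.
The 3 cells of cage d must have product 60, which forces R3C4 = 3.
Column 2 now contains 6, leaving R4C2 = 5.
Cage c has product 90, which forces R4C3 = 6.
5 is placed in column 5, which forces R4C5 = 3.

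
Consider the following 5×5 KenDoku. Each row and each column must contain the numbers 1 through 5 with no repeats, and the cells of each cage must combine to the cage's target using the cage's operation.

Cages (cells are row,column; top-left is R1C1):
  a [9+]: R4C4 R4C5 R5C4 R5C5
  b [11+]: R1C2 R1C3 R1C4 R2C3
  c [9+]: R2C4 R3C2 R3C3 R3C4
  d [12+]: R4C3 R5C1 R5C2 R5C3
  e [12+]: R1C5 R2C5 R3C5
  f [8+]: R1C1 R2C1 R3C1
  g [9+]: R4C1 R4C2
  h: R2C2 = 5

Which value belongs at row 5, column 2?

3

Cage h is a single given cell, so R2C2 = 5.
Column 2 already has 5, so R4C2 = 4.
Row 4 now contains 4, leaving R4C1 = 5.
The only place for 2 in column 1 is R5C1.
Cage d has sum 12, leaving R5C2 = 3.
Column 5 needs a 2, and only R4C5 is open for it.
Row 4 already has 2; hence R4C3 = 3.
The 4 cells of cage a must have sum 9, so R4C4 = 1.
Cage d has sum 12; hence R5C3 = 4.
The 4 cells of cage a must have sum 9, which forces R5C4 = 5.
Cage a has sum 9, leaving R5C5 = 1.
Cage b has sum 11, so R1C3 = 5.
Cage c needs sum 9; hence R2C4 = 2.
Cage c needs sum 9, so R3C4 = 4.
Cage b needs sum 11, leaving R1C2 = 2.
Column 4 now contains 4, so R1C4 = 3.
Row 1 already has 3; hence R1C5 = 4.
Row 2 now contains 2, so R2C3 = 1.
4 is placed in column 5, which forces R2C5 = 3.
2 is placed in column 2; hence R3C2 = 1.
Column 3 now contains 1, which forces R3C3 = 2.
Cage e has sum 12, which forces R3C5 = 5.
Row 1 already has 4, leaving R1C1 = 1.
Row 2 already has 3, which forces R2C1 = 4.
Row 3 now contains 1, which forces R3C1 = 3.
Filled in: 1 2 5 3 4 / 4 5 1 2 3 / 3 1 2 4 5 / 5 4 3 1 2 / 2 3 4 5 1.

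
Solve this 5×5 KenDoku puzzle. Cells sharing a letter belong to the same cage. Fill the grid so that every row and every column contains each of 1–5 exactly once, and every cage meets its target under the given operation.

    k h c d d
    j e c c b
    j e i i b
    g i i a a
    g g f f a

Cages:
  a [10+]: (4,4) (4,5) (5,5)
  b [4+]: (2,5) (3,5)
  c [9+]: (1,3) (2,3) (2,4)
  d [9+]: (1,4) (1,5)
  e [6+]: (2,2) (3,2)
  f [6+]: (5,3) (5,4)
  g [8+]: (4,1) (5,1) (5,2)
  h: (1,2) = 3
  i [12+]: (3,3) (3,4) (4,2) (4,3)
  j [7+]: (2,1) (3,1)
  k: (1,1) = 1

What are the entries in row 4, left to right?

Cage k is given; hence (1,1) = 1.
H is a freebie; hence (1,2) = 3.
Row 1 needs a 2, and only (1,3) is open for it.
In row 5, 3 can only go at (5,1), so (5,1) = 3.
The 3 cells of cage g must have sum 8, leaving (4,1) = 4.
Cage g has sum 8, so (5,2) = 1.
Cage f needs two cells with sum 6, leaving (5,3) = 4.
The two cells of cage f must have sum 6, so (5,4) = 2.
Row 5 already has 2, so (5,5) = 5.
Cage d needs two cells with sum 9, leaving (1,4) = 5.
Column 5 now contains 5, so (1,5) = 4.
Cage c has sum 9; hence (2,3) = 3.
Cage c has sum 9, so (2,4) = 4.
Row 2 already has 3, which forces (2,5) = 1.
Column 5 now contains 1, leaving (3,5) = 3.
Cage a has sum 10; hence (4,4) = 3.
Column 5 now contains 5, leaving (4,5) = 2.
4 is placed in row 2, leaving (2,2) = 2.
The two cells of cage e must have sum 6; hence (3,2) = 4.
Cage i needs sum 12, which forces (3,3) = 5.
3 is placed in row 3; hence (3,4) = 1.
2 is placed in row 4, leaving (4,2) = 5.
Cage i needs sum 12, so (4,3) = 1.
2 is placed in row 2; hence (2,1) = 5.
Row 3 now contains 5, which forces (3,1) = 2.
Completed grid: 1 3 2 5 4 / 5 2 3 4 1 / 2 4 5 1 3 / 4 5 1 3 2 / 3 1 4 2 5.

4 5 1 3 2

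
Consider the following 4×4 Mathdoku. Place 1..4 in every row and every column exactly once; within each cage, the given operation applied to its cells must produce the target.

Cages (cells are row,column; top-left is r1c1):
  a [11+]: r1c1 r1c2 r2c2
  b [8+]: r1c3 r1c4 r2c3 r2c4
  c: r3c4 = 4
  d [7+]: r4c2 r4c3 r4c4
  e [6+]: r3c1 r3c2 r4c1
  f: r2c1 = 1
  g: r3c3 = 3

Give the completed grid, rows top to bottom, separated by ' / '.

4 3 1 2 / 1 4 2 3 / 2 1 3 4 / 3 2 4 1

Cage a has sum 11, which forces r1c1 = 4.
The 3 cells of cage a must have sum 11, leaving r1c2 = 3.
F is a freebie, so r2c1 = 1.
Cage a needs sum 11; hence r2c2 = 4.
Cage g is given, which forces r3c3 = 3.
Cage c is given, which forces r3c4 = 4.
Cage b has sum 8, so r1c3 = 1.
Cage b has sum 8, so r1c4 = 2.
Column 3 now contains 3, so r2c3 = 2.
Cage b has sum 8; hence r2c4 = 3.
3 is placed in row 3, so r3c1 = 2.
Cage e needs sum 6; hence r3c2 = 1.
Cage e needs sum 6, so r4c1 = 3.
Column 2 now contains 1, which forces r4c2 = 2.
Cage d has sum 7, which forces r4c3 = 4.
Column 4 already has 2, which forces r4c4 = 1.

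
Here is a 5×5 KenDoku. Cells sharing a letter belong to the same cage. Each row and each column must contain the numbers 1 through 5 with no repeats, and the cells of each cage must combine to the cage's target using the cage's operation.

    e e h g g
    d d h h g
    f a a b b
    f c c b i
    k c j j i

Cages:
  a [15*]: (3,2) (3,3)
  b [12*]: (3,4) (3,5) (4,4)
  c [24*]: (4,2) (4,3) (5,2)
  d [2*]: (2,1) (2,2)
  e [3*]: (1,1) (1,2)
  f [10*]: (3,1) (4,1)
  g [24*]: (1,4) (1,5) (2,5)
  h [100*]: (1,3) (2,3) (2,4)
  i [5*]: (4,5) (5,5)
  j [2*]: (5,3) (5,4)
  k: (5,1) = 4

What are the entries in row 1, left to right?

3 1 5 4 2

Cage h needs product 100, leaving (1,3) = 5.
Cage h needs product 100, leaving (2,3) = 4.
Cage h needs product 100, leaving (2,4) = 5.
Column 3 now contains 5; hence (3,3) = 3.
3 is placed in column 3; hence (4,3) = 2.
Cage k is a single given cell, leaving (5,1) = 4.
2 is placed in column 3, which forces (5,3) = 1.
1 is placed in row 5, leaving (5,4) = 2.
1 is placed in row 5; hence (5,5) = 5.
Cage f needs two cells with product 10, which forces (3,1) = 2.
Row 3 already has 3; hence (3,2) = 5.
Row 4 already has 2; hence (4,1) = 5.
Cage c needs product 24; hence (4,2) = 4.
The 3 cells of cage b must have product 12, so (4,4) = 3.
5 is placed in column 5, leaving (4,5) = 1.
Row 5 now contains 2, leaving (5,2) = 3.
Cage e's pair has product 3; hence (1,1) = 3.
Column 2 now contains 3, so (1,2) = 1.
Column 4 already has 3, leaving (1,4) = 4.
3 is placed in row 1, which forces (1,5) = 2.
2 is placed in column 1, leaving (2,1) = 1.
Cage d needs two cells with product 2, so (2,2) = 2.
Column 5 now contains 2, leaving (2,5) = 3.
Cage b has product 12, which forces (3,4) = 1.
Column 5 now contains 1, leaving (3,5) = 4.
Completed grid: 3 1 5 4 2 / 1 2 4 5 3 / 2 5 3 1 4 / 5 4 2 3 1 / 4 3 1 2 5.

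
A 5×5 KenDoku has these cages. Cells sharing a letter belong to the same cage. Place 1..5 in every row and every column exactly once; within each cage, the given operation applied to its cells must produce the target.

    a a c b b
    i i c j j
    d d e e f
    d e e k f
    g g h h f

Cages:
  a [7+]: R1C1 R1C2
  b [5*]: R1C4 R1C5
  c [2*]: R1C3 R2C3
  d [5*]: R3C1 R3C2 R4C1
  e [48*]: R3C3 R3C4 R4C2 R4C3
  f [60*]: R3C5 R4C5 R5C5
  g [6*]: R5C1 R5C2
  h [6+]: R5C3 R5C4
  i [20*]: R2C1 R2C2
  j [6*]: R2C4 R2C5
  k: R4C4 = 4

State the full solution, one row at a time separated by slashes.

3 4 2 5 1 / 4 5 1 3 2 / 5 1 4 2 3 / 1 2 3 4 5 / 2 3 5 1 4

Cage d has product 5; hence R3C1 = 5.
Cage d needs product 5, which forces R3C2 = 1.
Cage d has product 5, so R4C1 = 1.
K is a freebie, leaving R4C4 = 4.
Column 1 now contains 5, which forces R2C1 = 4.
The two cells of cage i must have product 20, so R2C2 = 5.
Cage e needs product 48; hence R3C3 = 4.
Cage e has product 48, which forces R3C4 = 2.
Row 3 already has 4; hence R3C5 = 3.
Column 5 already has 3, which forces R4C5 = 5.
Column 5 already has 5, which forces R5C5 = 4.
The two cells of cage a must have sum 7, so R1C1 = 3.
Cage a's pair has sum 7, which forces R1C2 = 4.
Cage b's pair has product 5, which forces R1C4 = 5.
Column 5 already has 5, so R1C5 = 1.
2 is placed in column 4; hence R2C4 = 3.
Column 5 already has 3, leaving R2C5 = 2.
3 is placed in column 1, so R5C1 = 2.
Row 5 already has 2, which forces R5C2 = 3.
5 is placed in column 4, leaving R5C4 = 1.
Row 1 already has 1, leaving R1C3 = 2.
Row 2 already has 2, so R2C3 = 1.
Column 2 already has 3, so R4C2 = 2.
Cage e has product 48, which forces R4C3 = 3.
Row 5 now contains 1; hence R5C3 = 5.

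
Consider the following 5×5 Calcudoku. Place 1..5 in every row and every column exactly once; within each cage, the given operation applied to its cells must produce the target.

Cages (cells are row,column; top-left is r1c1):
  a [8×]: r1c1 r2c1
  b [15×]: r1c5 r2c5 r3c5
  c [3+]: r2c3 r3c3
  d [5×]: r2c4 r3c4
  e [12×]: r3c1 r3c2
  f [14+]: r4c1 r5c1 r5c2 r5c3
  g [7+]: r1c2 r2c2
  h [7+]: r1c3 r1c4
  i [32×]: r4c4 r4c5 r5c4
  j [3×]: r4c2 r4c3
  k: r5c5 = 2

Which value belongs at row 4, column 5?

4

The 3 cells of cage i must have product 32, so r4c4 = 2.
The 3 cells of cage i must have product 32, which forces r4c5 = 4.
The 3 cells of cage i must have product 32, which forces r5c4 = 4.
Cage k is given, which forces r5c5 = 2.
The 4 cells of cage f must have sum 14, so r4c1 = 5.
The only place for 1 in row 1 is r1c5.
In row 3, 2 can only go at r3c3, so r3c3 = 2.
2 is placed in column 3, which forces r1c3 = 4.
The two cells of cage h must have sum 7, leaving r1c4 = 3.
2 is placed in column 3, which forces r2c3 = 1.
Row 2 now contains 1, so r2c4 = 5.
Row 2 now contains 5; hence r2c5 = 3.
5 is placed in column 4, leaving r3c4 = 1.
3 is placed in column 5, leaving r3c5 = 5.
Column 3 already has 1, so r4c3 = 3.
Column 3 already has 3; hence r5c3 = 5.
4 is placed in row 1, so r1c1 = 2.
Cage g needs two cells with sum 7, leaving r1c2 = 5.
The two cells of cage a must have product 8, so r2c1 = 4.
Cage g needs two cells with sum 7, which forces r2c2 = 2.
Column 1 now contains 4, so r3c1 = 3.
Row 3 now contains 3, leaving r3c2 = 4.
Row 4 now contains 3, so r4c2 = 1.
Column 1 already has 3; hence r5c1 = 1.
Column 2 now contains 1, which forces r5c2 = 3.
The full grid is 2 5 4 3 1 / 4 2 1 5 3 / 3 4 2 1 5 / 5 1 3 2 4 / 1 3 5 4 2.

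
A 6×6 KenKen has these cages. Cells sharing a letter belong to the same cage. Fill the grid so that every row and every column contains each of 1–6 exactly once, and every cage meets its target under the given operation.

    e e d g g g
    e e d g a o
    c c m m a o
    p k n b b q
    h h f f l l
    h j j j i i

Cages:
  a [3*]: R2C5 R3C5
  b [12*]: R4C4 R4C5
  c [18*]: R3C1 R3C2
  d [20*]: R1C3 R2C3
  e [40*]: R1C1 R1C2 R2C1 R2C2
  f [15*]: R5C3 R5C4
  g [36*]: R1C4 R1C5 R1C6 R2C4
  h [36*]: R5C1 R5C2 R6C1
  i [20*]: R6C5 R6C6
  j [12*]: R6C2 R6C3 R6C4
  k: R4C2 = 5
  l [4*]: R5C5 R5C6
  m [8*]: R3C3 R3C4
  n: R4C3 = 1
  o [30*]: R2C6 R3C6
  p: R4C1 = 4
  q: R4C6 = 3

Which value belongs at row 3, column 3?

P is a freebie; hence R4C1 = 4.
Cage k is a single given cell, so R4C2 = 5.
Cage n is given, so R4C3 = 1.
Cage q is a single given cell, which forces R4C6 = 3.
Row 3 needs a 1, and only R3C5 is open for it.
Column 5 now contains 1, leaving R2C5 = 3.
Column 5 now contains 1, so R5C5 = 4.
Cage l needs two cells with product 4, so R5C6 = 1.
4 is placed in column 5, so R6C5 = 5.
Row 6 now contains 5, leaving R6C6 = 4.
Cage g needs product 36, so R1C4 = 3.
Cage g needs product 36, which forces R2C4 = 1.
Column 4 already has 3, which forces R5C4 = 5.
Row 5 already has 5, which forces R5C3 = 3.
The 3 cells of cage j must have product 12; hence R6C2 = 1.
Cage e has product 40, leaving R1C1 = 1.
The 4 cells of cage e must have product 40; hence R2C1 = 5.
Row 2 now contains 5, which forces R2C3 = 4.
Row 2 now contains 5, which forces R2C6 = 6.
Column 3 already has 4, leaving R3C3 = 2.
Row 3 already has 2, which forces R3C4 = 4.
Column 6 already has 6, leaving R3C6 = 5.
The 3 cells of cage h must have product 36; hence R6C1 = 3.
2 is placed in column 3, so R6C3 = 6.
Row 6 now contains 6, leaving R6C4 = 2.
The 4 cells of cage e must have product 40; hence R1C2 = 4.
Column 3 already has 4; hence R1C3 = 5.
Cage g has product 36; hence R1C5 = 6.
Column 6 already has 6, which forces R1C6 = 2.
Row 2 now contains 4, which forces R2C2 = 2.
3 is placed in column 1, leaving R3C1 = 6.
Cage c's pair has product 18; hence R3C2 = 3.
2 is placed in column 4, which forces R4C4 = 6.
Cage b needs two cells with product 12, so R4C5 = 2.
Column 1 already has 6, so R5C1 = 2.
2 is placed in column 2, so R5C2 = 6.
The full grid is 1 4 5 3 6 2 / 5 2 4 1 3 6 / 6 3 2 4 1 5 / 4 5 1 6 2 3 / 2 6 3 5 4 1 / 3 1 6 2 5 4.

2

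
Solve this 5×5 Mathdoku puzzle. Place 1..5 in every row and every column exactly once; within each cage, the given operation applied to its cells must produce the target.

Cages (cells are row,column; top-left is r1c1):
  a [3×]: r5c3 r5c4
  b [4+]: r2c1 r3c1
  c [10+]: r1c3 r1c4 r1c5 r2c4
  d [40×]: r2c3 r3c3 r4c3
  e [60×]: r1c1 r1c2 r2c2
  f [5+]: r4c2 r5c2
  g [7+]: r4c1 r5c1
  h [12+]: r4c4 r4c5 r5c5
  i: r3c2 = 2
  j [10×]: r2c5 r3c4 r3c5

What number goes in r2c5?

I is a freebie, which forces r3c2 = 2.
The 3 cells of cage j must have product 10, which forces r2c5 = 2.
The 3 cells of cage d must have product 40, leaving r4c3 = 2.
In row 1, 2 can only go at r1c4, so r1c4 = 2.
In row 3, 3 can only go at r3c1, so r3c1 = 3.
Column 1 already has 3, so r2c1 = 1.
Cage g needs two cells with sum 7, leaving r4c1 = 5.
Cage g's pair has sum 7, leaving r5c1 = 2.
Column 1 already has 5, so r1c1 = 4.
The 3 cells of cage h must have sum 12; hence r5c5 = 5.
Cage c has sum 10, which forces r2c4 = 4.
Cage j has product 10, which forces r3c4 = 5.
Column 5 already has 5, which forces r3c5 = 1.
Column 4 already has 4, so r4c4 = 3.
3 is placed in row 4, so r4c5 = 4.
3 is placed in column 4, leaving r5c4 = 1.
The 4 cells of cage c must have sum 10, which forces r1c3 = 1.
Column 5 already has 1; hence r1c5 = 3.
Row 2 now contains 4, which forces r2c3 = 5.
Row 3 now contains 5; hence r3c3 = 4.
Row 4 already has 4, leaving r4c2 = 1.
1 is placed in row 5; hence r5c2 = 4.
1 is placed in row 5; hence r5c3 = 3.
Row 1 already has 3, which forces r1c2 = 5.
Row 2 already has 5; hence r2c2 = 3.
Completed grid: 4 5 1 2 3 / 1 3 5 4 2 / 3 2 4 5 1 / 5 1 2 3 4 / 2 4 3 1 5.

2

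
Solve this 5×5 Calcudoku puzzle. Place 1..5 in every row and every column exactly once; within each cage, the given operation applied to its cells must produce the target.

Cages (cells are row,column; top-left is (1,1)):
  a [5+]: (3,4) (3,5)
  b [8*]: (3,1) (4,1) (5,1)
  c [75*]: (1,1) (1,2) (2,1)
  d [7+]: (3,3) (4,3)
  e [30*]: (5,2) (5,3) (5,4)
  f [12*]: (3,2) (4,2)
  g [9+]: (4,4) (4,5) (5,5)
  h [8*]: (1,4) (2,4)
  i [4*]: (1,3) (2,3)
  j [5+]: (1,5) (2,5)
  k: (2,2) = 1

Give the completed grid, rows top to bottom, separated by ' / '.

The 3 cells of cage c must have product 75, so (1,1) = 3.
Cage c needs product 75, so (1,2) = 5.
Cage c has product 75, which forces (2,1) = 5.
Cage k is given, which forces (2,2) = 1.
Row 2 now contains 1; hence (2,3) = 4.
4 is placed in row 2, so (2,4) = 2.
Row 2 already has 2; hence (2,5) = 3.
Column 3 already has 4, which forces (1,3) = 1.
Column 4 now contains 2, leaving (1,4) = 4.
The two cells of cage j must have sum 5, so (1,5) = 2.
Column 4 now contains 4; hence (4,4) = 3.
3 is placed in column 4, which forces (5,4) = 5.
The two cells of cage f must have product 12, so (3,2) = 3.
3 is placed in column 4; hence (3,4) = 1.
The two cells of cage a must have sum 5, so (3,5) = 4.
Row 4 already has 3, which forces (4,2) = 4.
The 3 cells of cage g must have sum 9, leaving (4,5) = 5.
Column 2 already has 3, leaving (5,2) = 2.
Row 5 already has 2; hence (5,3) = 3.
Cage g needs sum 9; hence (5,5) = 1.
4 is placed in row 3, leaving (3,1) = 2.
The two cells of cage d must have sum 7; hence (3,3) = 5.
The 3 cells of cage b must have product 8; hence (4,1) = 1.
Row 4 already has 5, which forces (4,3) = 2.
Row 5 now contains 1, so (5,1) = 4.

3 5 1 4 2 / 5 1 4 2 3 / 2 3 5 1 4 / 1 4 2 3 5 / 4 2 3 5 1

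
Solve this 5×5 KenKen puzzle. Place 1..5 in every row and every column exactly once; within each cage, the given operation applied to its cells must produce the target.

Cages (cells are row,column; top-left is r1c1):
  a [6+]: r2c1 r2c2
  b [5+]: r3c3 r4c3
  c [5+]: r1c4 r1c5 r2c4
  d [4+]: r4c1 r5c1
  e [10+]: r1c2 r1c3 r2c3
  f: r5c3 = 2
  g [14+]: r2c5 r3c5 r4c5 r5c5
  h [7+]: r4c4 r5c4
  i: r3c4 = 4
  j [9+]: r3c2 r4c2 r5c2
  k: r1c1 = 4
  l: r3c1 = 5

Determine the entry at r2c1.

2

Cage k is given, which forces r1c1 = 4.
Cage l is given, which forces r3c1 = 5.
I is a freebie, leaving r3c4 = 4.
F is a freebie, so r5c3 = 2.
The two cells of cage b must have sum 5, so r3c3 = 1.
The two cells of cage b must have sum 5, which forces r4c3 = 4.
The two cells of cage h must have sum 7, which forces r4c4 = 2.
Cage h's pair has sum 7, which forces r5c4 = 5.
The 3 cells of cage e must have sum 10, leaving r1c2 = 2.
Cage c needs sum 5, leaving r1c4 = 3.
Cage c has sum 5, so r1c5 = 1.
Column 4 already has 2; hence r2c4 = 1.
Column 2 now contains 2, which forces r3c2 = 3.
3 is placed in row 3, so r3c5 = 2.
Column 2 already has 3, which forces r4c2 = 5.
5 is placed in row 4; hence r4c5 = 3.
3 is placed in column 5, so r5c5 = 4.
Row 1 already has 3, so r1c3 = 5.
Row 2 already has 1, leaving r2c1 = 2.
Column 2 already has 5, so r2c2 = 4.
Cage e has sum 10, leaving r2c3 = 3.
Column 5 already has 4, so r2c5 = 5.
3 is placed in row 4, leaving r4c1 = 1.
Cage d's pair has sum 4, leaving r5c1 = 3.
Row 5 now contains 4; hence r5c2 = 1.
Filled in: 4 2 5 3 1 / 2 4 3 1 5 / 5 3 1 4 2 / 1 5 4 2 3 / 3 1 2 5 4.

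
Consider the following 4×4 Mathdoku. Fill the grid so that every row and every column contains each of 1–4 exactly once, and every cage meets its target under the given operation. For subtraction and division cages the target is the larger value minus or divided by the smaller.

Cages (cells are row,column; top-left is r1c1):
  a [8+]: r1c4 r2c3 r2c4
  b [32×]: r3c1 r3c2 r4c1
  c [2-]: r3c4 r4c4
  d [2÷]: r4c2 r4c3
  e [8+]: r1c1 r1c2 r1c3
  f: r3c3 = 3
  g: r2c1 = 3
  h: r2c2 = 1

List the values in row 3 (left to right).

2 4 3 1

Cage g is a single given cell, leaving r2c1 = 3.
Cage h is a single given cell; hence r2c2 = 1.
Cage b has product 32, which forces r3c1 = 2.
Cage b has product 32, so r3c2 = 4.
F is a freebie, so r3c3 = 3.
3 is placed in row 3, which forces r3c4 = 1.
Cage b needs product 32; hence r4c1 = 4.
4 is placed in column 2, which forces r4c2 = 2.
2 is placed in row 4, which forces r4c3 = 1.
2 is placed in row 4, which forces r4c4 = 3.
4 is placed in column 1; hence r1c1 = 1.
4 is placed in column 2, which forces r1c2 = 3.
1 is placed in column 3, leaving r1c3 = 4.
Cage a needs sum 8, which forces r1c4 = 2.
The 3 cells of cage a must have sum 8, so r2c3 = 2.
Cage a has sum 8, which forces r2c4 = 4.
Completed grid: 1 3 4 2 / 3 1 2 4 / 2 4 3 1 / 4 2 1 3.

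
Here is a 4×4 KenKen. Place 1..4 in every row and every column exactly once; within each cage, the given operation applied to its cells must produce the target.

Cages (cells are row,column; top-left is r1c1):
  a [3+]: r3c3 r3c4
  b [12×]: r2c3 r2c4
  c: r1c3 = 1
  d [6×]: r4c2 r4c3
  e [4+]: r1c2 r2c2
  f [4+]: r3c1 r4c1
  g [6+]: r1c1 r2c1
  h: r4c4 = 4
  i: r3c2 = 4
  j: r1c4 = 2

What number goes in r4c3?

Cage c is given, so r1c3 = 1.
Cage j is a single given cell, which forces r1c4 = 2.
Cage i is a single given cell, leaving r3c2 = 4.
Column 3 already has 1, so r3c3 = 2.
2 is placed in column 4, leaving r3c4 = 1.
2 is placed in column 3, so r4c3 = 3.
Cage h is a single given cell, leaving r4c4 = 4.
2 is placed in row 1, leaving r1c1 = 4.
Row 1 already has 1; hence r1c2 = 3.
The two cells of cage g must have sum 6, leaving r2c1 = 2.
Cage e needs two cells with sum 4, which forces r2c2 = 1.
Column 3 already has 3; hence r2c3 = 4.
4 is placed in column 4, so r2c4 = 3.
1 is placed in row 3, so r3c1 = 3.
3 is placed in row 4, which forces r4c1 = 1.
3 is placed in row 4, which forces r4c2 = 2.
The full grid is 4 3 1 2 / 2 1 4 3 / 3 4 2 1 / 1 2 3 4.

3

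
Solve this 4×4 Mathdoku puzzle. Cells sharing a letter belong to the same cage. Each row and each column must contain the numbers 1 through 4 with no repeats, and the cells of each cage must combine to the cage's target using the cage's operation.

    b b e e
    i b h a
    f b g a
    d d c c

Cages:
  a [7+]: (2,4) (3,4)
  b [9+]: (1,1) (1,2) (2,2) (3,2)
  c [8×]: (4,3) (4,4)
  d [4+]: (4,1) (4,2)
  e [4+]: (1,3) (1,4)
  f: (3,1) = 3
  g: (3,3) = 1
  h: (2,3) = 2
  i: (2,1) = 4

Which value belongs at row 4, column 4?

2

Cage i is given, leaving (2,1) = 4.
Cage h is a single given cell, leaving (2,3) = 2.
Row 2 already has 4, which forces (2,4) = 3.
F is a freebie, leaving (3,1) = 3.
Cage g is a single given cell, which forces (3,3) = 1.
3 is placed in column 4; hence (3,4) = 4.
Column 1 already has 3, leaving (4,1) = 1.
1 is placed in row 4, which forces (4,2) = 3.
Column 3 now contains 2, which forces (4,3) = 4.
Column 4 now contains 4, leaving (4,4) = 2.
Column 1 now contains 1, which forces (1,1) = 2.
Cage b has sum 9, which forces (1,2) = 4.
Column 3 already has 1, so (1,3) = 3.
3 is placed in column 4, leaving (1,4) = 1.
Row 2 now contains 3, leaving (2,2) = 1.
4 is placed in row 3, which forces (3,2) = 2.
The full grid is 2 4 3 1 / 4 1 2 3 / 3 2 1 4 / 1 3 4 2.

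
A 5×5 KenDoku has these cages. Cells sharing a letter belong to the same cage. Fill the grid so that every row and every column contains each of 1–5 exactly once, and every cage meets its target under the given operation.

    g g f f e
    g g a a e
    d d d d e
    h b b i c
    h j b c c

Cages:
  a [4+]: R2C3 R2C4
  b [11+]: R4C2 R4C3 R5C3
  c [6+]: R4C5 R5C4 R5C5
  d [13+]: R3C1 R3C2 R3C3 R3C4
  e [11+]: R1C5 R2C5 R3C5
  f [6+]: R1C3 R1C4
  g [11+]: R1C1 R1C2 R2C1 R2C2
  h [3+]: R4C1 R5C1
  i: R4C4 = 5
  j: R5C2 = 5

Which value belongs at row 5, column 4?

2

Cage i is a single given cell, which forces R4C4 = 5.
J is a freebie; hence R5C2 = 5.
The 3 cells of cage b must have sum 11, leaving R4C2 = 4.
Cage b needs sum 11, so R4C3 = 3.
Cage b has sum 11, which forces R5C3 = 4.
Column 3 already has 3, so R2C3 = 1.
Cage a needs two cells with sum 4, leaving R2C4 = 3.
Column 3 already has 1, so R3C3 = 5.
5 is placed in column 3, leaving R1C3 = 2.
Cage f needs two cells with sum 6, leaving R1C4 = 4.
4 is placed in row 1, so R1C5 = 5.
3 is placed in row 2; hence R2C2 = 2.
2 is placed in row 2, leaving R2C5 = 4.
4 is placed in column 4; hence R3C4 = 1.
Column 5 now contains 4, so R3C5 = 2.
Column 5 already has 2; hence R4C5 = 1.
Column 4 already has 1, so R5C4 = 2.
The 3 cells of cage c must have sum 6, leaving R5C5 = 3.
Row 2 already has 4, so R2C1 = 5.
Cage d needs sum 13; hence R3C1 = 4.
1 is placed in row 3; hence R3C2 = 3.
Row 4 already has 1; hence R4C1 = 2.
Row 5 already has 2, leaving R5C1 = 1.
Column 1 now contains 1; hence R1C1 = 3.
Column 2 already has 3, which forces R1C2 = 1.
Completed grid: 3 1 2 4 5 / 5 2 1 3 4 / 4 3 5 1 2 / 2 4 3 5 1 / 1 5 4 2 3.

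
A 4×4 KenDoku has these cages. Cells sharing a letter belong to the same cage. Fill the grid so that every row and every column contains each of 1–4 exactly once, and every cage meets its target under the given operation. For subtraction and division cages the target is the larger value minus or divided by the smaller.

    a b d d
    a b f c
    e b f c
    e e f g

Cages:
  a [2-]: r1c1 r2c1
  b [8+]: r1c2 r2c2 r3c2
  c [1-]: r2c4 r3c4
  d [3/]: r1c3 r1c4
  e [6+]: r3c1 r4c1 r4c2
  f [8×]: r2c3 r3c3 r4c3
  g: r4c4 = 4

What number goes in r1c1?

G is a freebie, which forces r4c4 = 4.
In row 1, 2 can only go at r1c1, so r1c1 = 2.
The two cells of cage a must have difference 2, leaving r2c1 = 4.
Cage e has sum 6; hence r4c2 = 2.
Row 4 now contains 2; hence r4c3 = 1.
Column 3 now contains 1, which forces r1c3 = 3.
The two cells of cage d must have quotient 3, leaving r1c4 = 1.
Column 3 now contains 1, leaving r2c3 = 2.
Row 2 already has 2; hence r2c4 = 3.
The 3 cells of cage e must have sum 6, which forces r3c1 = 1.
Cage f has product 8, which forces r3c3 = 4.
Column 4 now contains 3, leaving r3c4 = 2.
1 is placed in row 4, so r4c1 = 3.
1 is placed in row 1, leaving r1c2 = 4.
Row 2 now contains 3, leaving r2c2 = 1.
Row 3 already has 4; hence r3c2 = 3.
Completed grid: 2 4 3 1 / 4 1 2 3 / 1 3 4 2 / 3 2 1 4.

2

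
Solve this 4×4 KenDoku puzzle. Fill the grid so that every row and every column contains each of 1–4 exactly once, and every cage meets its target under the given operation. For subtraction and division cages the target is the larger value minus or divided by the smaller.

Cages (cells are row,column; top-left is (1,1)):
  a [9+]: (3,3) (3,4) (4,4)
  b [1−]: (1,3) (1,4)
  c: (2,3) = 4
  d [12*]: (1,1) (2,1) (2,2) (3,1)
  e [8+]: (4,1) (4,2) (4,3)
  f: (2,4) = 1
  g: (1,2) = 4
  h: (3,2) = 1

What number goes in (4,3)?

1

Cage g is given; hence (1,2) = 4.
Cage c is given, which forces (2,3) = 4.
F is a freebie, leaving (2,4) = 1.
Cage h is a single given cell; hence (3,2) = 1.
Column 2 now contains 1, leaving (4,2) = 3.
Row 4 now contains 3, so (4,3) = 1.
Cage d needs product 12, so (1,1) = 1.
1 is placed in row 2; hence (2,1) = 3.
1 is placed in row 2, leaving (2,2) = 2.
The 4 cells of cage d must have product 12, leaving (3,1) = 2.
Row 3 now contains 2; hence (3,3) = 3.
3 is placed in row 3; hence (3,4) = 4.
1 is placed in row 4, which forces (4,1) = 4.
Column 4 already has 4; hence (4,4) = 2.
3 is placed in column 3, which forces (1,3) = 2.
2 is placed in column 4, so (1,4) = 3.
The full grid is 1 4 2 3 / 3 2 4 1 / 2 1 3 4 / 4 3 1 2.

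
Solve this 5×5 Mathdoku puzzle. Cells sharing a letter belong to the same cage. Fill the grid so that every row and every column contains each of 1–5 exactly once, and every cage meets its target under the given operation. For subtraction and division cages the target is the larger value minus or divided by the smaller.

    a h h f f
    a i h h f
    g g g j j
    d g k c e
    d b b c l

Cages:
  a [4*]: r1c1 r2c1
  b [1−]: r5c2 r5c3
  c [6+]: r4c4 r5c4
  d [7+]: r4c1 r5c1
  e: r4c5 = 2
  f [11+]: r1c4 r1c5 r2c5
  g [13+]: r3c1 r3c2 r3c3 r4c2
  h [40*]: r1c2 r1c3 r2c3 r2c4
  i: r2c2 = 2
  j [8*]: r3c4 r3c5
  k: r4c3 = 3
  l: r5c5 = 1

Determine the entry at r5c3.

4

Cage i is given; hence r2c2 = 2.
K is a freebie, so r4c3 = 3.
Cage e is a single given cell, which forces r4c5 = 2.
Cage l is a single given cell; hence r5c5 = 1.
Cage h has product 40, which forces r1c3 = 2.
Cage j needs two cells with product 8, leaving r3c4 = 2.
Column 5 now contains 2, so r3c5 = 4.
Column 4 now contains 2, so r5c4 = 5.
The 3 cells of cage f must have sum 11, which forces r1c4 = 3.
Cage f needs sum 11, leaving r1c5 = 5.
Cage f has sum 11, leaving r2c5 = 3.
Cage g needs sum 13, which forces r4c2 = 4.
Cage c needs two cells with sum 6, leaving r4c4 = 1.
Cage b needs two cells with difference 1, leaving r5c2 = 3.
5 is placed in row 5; hence r5c3 = 4.
Column 2 now contains 4; hence r1c2 = 1.
Cage h has product 40, which forces r2c3 = 5.
1 is placed in column 4; hence r2c4 = 4.
The 4 cells of cage g must have sum 13; hence r3c1 = 3.
1 is placed in column 2; hence r3c2 = 5.
5 is placed in column 3, which forces r3c3 = 1.
Row 4 already has 4, leaving r4c1 = 5.
3 is placed in row 5, leaving r5c1 = 2.
Row 1 now contains 1, leaving r1c1 = 4.
4 is placed in row 2, so r2c1 = 1.
Filled in: 4 1 2 3 5 / 1 2 5 4 3 / 3 5 1 2 4 / 5 4 3 1 2 / 2 3 4 5 1.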